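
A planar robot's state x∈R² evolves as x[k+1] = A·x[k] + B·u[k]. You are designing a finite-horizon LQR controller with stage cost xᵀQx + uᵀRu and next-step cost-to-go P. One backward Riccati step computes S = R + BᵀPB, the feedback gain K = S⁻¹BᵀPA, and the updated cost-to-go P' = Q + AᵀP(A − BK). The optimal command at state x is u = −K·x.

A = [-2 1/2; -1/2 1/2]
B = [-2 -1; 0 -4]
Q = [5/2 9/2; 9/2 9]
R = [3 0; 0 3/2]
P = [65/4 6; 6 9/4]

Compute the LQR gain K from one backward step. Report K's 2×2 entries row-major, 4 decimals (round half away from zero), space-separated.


BᵀP = [-32.5000 -12.0000; -40.2500 -15.0000]
S = R + BᵀPB = [3 0; 0 3/2] + [65.0000 80.5000; 80.5000 100.2500] = [68.0000 80.5000; 80.5000 101.7500]
BᵀPA = [71.0000 -22.2500; 88.0000 -27.6250]
K = S⁻¹·BᵀPA = [0.3197 -0.0915; 0.6120 -0.1991]
A−BK = [-0.7487 0.1179; 1.9479 -0.2966]
AᵀP(A−BK) = [1.0138 -0.2946; -0.2946 0.0888]
P' = Q + AᵀP(A−BK) = [3.5138 4.2054; 4.2054 9.0888]
tr(P') = 12.6026

0.3197 -0.0915 0.6120 -0.1991


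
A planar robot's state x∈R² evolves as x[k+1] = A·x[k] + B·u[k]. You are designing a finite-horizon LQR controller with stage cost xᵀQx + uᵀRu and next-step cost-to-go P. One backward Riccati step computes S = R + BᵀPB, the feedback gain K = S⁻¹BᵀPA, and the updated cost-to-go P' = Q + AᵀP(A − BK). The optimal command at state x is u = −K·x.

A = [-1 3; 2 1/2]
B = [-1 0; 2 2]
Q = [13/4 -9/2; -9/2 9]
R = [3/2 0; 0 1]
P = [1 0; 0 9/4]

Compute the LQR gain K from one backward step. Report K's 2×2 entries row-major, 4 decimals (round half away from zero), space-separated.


0.5588 -0.8162 0.3971 0.9596

BᵀP = [-1.0000 4.5000; 0.0000 4.5000]
S = R + BᵀPB = [3/2 0; 0 1] + [10.0000 9.0000; 9.0000 9.0000] = [11.5000 9.0000; 9.0000 10.0000]
BᵀPA = [10.0000 -0.7500; 9.0000 2.2500]
K = S⁻¹·BᵀPA = [0.5588 -0.8162; 0.3971 0.9596]
A−BK = [-0.4412 2.1838; 0.0882 0.2132]
AᵀP(A−BK) = [0.8382 -1.2243; -1.2243 6.7914]
P' = Q + AᵀP(A−BK) = [4.0882 -5.7243; -5.7243 15.7914]
tr(P') = 19.8796


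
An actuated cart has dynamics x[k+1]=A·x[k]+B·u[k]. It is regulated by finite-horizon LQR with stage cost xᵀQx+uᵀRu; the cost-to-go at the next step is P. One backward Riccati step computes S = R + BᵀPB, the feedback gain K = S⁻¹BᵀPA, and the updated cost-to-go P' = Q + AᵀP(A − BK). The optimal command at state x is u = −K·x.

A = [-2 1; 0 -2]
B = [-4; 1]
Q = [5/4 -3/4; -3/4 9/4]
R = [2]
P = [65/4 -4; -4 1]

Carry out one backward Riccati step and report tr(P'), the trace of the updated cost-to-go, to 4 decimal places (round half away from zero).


4.2314

BᵀP = [-69.0000 17.0000]
S = R + BᵀPB = [2] + [293.0000] = [295.0000]
BᵀPA = [138.0000 -103.0000]
K = S⁻¹·BᵀPA = [0.4678 -0.3492]
A−BK = [-0.1288 -0.3966; -0.4678 -1.6508]
AᵀP(A−BK) = [0.4441 -0.3169; -0.3169 0.2873]
P' = Q + AᵀP(A−BK) = [1.6941 -1.0669; -1.0669 2.5373]
tr(P') = 4.2314


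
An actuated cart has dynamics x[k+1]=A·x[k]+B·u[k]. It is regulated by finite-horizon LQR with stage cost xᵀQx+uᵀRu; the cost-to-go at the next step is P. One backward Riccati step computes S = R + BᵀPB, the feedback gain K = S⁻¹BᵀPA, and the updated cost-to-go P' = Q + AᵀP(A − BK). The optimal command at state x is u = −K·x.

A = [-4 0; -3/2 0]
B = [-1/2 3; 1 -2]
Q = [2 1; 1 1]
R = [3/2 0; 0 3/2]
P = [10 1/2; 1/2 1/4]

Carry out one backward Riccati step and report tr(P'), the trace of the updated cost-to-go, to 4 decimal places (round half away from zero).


BᵀP = [-4.5000 0.0000; 29.0000 1.0000]
S = R + BᵀPB = [3/2 0; 0 3/2] + [2.2500 -13.5000; -13.5000 85.0000] = [3.7500 -13.5000; -13.5000 86.5000]
BᵀPA = [18.0000 0.0000; -117.5000 0.0000]
K = S⁻¹·BᵀPA = [-0.2058 0.0000; -1.3905 0.0000]
A−BK = [0.0686 0.0000; -4.0752 0.0000]
AᵀP(A−BK) = [6.8831 0.0000; 0.0000 0.0000]
P' = Q + AᵀP(A−BK) = [8.8831 1.0000; 1.0000 1.0000]
tr(P') = 9.8831

9.8831


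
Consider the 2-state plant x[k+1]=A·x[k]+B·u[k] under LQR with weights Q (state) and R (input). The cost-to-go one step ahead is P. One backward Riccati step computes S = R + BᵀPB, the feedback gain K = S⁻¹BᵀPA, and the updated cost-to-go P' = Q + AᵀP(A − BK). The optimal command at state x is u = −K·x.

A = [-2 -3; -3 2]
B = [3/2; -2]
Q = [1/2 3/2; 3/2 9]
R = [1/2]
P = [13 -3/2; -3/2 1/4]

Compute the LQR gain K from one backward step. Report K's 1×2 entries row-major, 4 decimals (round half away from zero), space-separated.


BᵀP = [22.5000 -2.7500]
S = R + BᵀPB = [1/2] + [39.2500] = [39.7500]
BᵀPA = [-36.7500 -73.0000]
K = S⁻¹·BᵀPA = [-0.9245 -1.8365]
A−BK = [-0.6132 -0.2453; -4.8491 -1.6730]
AᵀP(A−BK) = [2.2736 1.5094; 1.5094 1.9371]
P' = Q + AᵀP(A−BK) = [2.7736 3.0094; 3.0094 10.9371]
tr(P') = 13.7107

-0.9245 -1.8365


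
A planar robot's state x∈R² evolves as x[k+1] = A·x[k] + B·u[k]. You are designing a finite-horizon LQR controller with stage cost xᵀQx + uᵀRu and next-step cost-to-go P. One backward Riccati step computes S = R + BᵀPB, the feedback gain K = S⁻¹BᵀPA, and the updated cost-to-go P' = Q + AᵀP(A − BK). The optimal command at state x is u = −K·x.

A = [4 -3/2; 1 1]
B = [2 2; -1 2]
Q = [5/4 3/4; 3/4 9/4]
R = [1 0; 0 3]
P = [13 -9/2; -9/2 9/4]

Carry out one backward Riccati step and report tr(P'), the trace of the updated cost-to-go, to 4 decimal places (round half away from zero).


7.3426

BᵀP = [30.5000 -11.2500; 17.0000 -4.5000]
S = R + BᵀPB = [1 0; 0 3] + [72.2500 38.5000; 38.5000 25.0000] = [73.2500 38.5000; 38.5000 28.0000]
BᵀPA = [110.7500 -57.0000; 63.5000 -30.0000]
K = S⁻¹·BᵀPA = [1.1538 -0.7754; 0.6813 -0.0053]
A−BK = [0.3297 0.0613; 0.7912 0.2352]
AᵀP(A−BK) = [3.1978 -0.7912; -0.7912 0.6448]
P' = Q + AᵀP(A−BK) = [4.4478 -0.0412; -0.0412 2.8948]
tr(P') = 7.3426


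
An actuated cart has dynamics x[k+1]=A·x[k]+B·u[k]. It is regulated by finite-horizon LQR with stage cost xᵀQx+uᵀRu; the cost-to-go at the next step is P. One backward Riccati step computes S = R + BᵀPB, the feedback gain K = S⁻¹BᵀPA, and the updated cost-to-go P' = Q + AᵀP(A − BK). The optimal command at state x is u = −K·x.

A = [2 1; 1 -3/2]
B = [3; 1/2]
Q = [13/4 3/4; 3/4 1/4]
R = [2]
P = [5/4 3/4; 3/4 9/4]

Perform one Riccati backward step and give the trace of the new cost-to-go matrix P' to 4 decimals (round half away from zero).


9.3444

BᵀP = [4.1250 3.3750]
S = R + BᵀPB = [2] + [14.0625] = [16.0625]
BᵀPA = [11.6250 -0.9375]
K = S⁻¹·BᵀPA = [0.7237 -0.0584]
A−BK = [-0.1712 1.1751; 0.6381 -1.4708]
AᵀP(A−BK) = [1.8366 -1.6965; -1.6965 4.0078]
P' = Q + AᵀP(A−BK) = [5.0866 -0.9465; -0.9465 4.2578]
tr(P') = 9.3444


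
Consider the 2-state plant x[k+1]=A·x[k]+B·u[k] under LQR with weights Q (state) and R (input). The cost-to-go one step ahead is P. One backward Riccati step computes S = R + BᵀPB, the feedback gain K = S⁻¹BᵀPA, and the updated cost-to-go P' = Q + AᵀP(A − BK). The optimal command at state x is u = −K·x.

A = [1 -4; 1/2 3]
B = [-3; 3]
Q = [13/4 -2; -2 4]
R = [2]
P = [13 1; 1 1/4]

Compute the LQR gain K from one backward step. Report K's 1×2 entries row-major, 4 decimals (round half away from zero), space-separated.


-0.3596 1.3293

BᵀP = [-36.0000 -2.2500]
S = R + BᵀPB = [2] + [101.2500] = [103.2500]
BᵀPA = [-37.1250 137.2500]
K = S⁻¹·BᵀPA = [-0.3596 1.3293]
A−BK = [-0.0787 -0.0121; 1.5787 -0.9879]
AᵀP(A−BK) = [0.7137 -1.2748; -1.2748 3.8039]
P' = Q + AᵀP(A−BK) = [3.9637 -3.2748; -3.2748 7.8039]
tr(P') = 11.7676


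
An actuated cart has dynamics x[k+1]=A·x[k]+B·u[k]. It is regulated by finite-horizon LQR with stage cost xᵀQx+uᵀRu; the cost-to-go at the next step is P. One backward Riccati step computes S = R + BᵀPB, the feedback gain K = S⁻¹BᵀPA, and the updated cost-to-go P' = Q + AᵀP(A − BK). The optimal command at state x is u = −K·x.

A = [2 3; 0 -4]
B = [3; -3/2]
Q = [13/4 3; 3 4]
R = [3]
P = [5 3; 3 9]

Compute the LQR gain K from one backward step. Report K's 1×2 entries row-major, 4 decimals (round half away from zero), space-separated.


BᵀP = [10.5000 -4.5000]
S = R + BᵀPB = [3] + [38.2500] = [41.2500]
BᵀPA = [21.0000 49.5000]
K = S⁻¹·BᵀPA = [0.5091 1.2000]
A−BK = [0.4727 -0.6000; 0.7636 -2.2000]
AᵀP(A−BK) = [9.3091 -19.2000; -19.2000 57.6000]
P' = Q + AᵀP(A−BK) = [12.5591 -16.2000; -16.2000 61.6000]
tr(P') = 74.1591

0.5091 1.2000


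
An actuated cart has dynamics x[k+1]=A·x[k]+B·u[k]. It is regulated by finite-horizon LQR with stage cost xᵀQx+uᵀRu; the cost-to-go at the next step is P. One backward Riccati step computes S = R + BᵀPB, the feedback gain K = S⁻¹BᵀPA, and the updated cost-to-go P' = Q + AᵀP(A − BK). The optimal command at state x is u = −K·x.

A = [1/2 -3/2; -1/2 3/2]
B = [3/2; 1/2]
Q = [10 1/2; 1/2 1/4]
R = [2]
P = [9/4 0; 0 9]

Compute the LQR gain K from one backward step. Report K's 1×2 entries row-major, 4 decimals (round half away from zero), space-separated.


-0.0604 0.1812

BᵀP = [3.3750 4.5000]
S = R + BᵀPB = [2] + [7.3125] = [9.3125]
BᵀPA = [-0.5625 1.6875]
K = S⁻¹·BᵀPA = [-0.0604 0.1812]
A−BK = [0.5906 -1.7718; -0.4698 1.4094]
AᵀP(A−BK) = [2.7785 -8.3356; -8.3356 25.0067]
P' = Q + AᵀP(A−BK) = [12.7785 -7.8356; -7.8356 25.2567]
tr(P') = 38.0352


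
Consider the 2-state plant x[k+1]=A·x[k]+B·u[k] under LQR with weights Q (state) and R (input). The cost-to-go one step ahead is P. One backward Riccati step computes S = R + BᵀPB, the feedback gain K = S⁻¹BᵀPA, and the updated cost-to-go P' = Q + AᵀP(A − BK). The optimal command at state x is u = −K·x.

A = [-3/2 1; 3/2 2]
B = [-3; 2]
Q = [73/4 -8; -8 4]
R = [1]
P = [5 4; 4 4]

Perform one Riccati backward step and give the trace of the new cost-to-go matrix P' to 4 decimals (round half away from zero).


43.9821

BᵀP = [-7.0000 -4.0000]
S = R + BᵀPB = [1] + [13.0000] = [14.0000]
BᵀPA = [4.5000 -15.0000]
K = S⁻¹·BᵀPA = [0.3214 -1.0714]
A−BK = [-0.5357 -2.2143; 0.8571 4.1429]
AᵀP(A−BK) = [0.8036 3.3214; 3.3214 20.9286]
P' = Q + AᵀP(A−BK) = [19.0536 -4.6786; -4.6786 24.9286]
tr(P') = 43.9821


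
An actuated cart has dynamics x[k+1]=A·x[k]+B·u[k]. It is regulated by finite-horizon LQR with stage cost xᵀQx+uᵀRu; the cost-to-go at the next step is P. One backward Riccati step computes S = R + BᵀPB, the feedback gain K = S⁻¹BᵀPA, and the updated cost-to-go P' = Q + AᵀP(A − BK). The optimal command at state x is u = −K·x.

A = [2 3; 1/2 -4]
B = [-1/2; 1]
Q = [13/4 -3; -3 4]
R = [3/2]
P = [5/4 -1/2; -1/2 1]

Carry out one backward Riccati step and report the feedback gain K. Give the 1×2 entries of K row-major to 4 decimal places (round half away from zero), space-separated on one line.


BᵀP = [-1.1250 1.2500]
S = R + BᵀPB = [3/2] + [1.8125] = [3.3125]
BᵀPA = [-1.6250 -8.3750]
K = S⁻¹·BᵀPA = [-0.4906 -2.5283]
A−BK = [1.7547 1.7358; 0.9906 -1.4717]
AᵀP(A−BK) = [3.4528 4.6415; 4.6415 18.0755]
P' = Q + AᵀP(A−BK) = [6.7028 1.6415; 1.6415 22.0755]
tr(P') = 28.7783

-0.4906 -2.5283


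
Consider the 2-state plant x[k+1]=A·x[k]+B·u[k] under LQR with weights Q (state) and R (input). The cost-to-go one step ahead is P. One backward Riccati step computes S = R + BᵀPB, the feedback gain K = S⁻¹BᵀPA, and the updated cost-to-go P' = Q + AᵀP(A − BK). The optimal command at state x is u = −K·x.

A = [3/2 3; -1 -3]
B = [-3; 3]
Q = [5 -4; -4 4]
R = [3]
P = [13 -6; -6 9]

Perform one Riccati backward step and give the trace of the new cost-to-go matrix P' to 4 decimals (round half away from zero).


13.1068

BᵀP = [-57.0000 45.0000]
S = R + BᵀPB = [3] + [306.0000] = [309.0000]
BᵀPA = [-130.5000 -306.0000]
K = S⁻¹·BᵀPA = [-0.4223 -0.9903]
A−BK = [0.2330 0.0291; 0.2670 -0.0291]
AᵀP(A−BK) = [1.1359 1.2670; 1.2670 2.9709]
P' = Q + AᵀP(A−BK) = [6.1359 -2.7330; -2.7330 6.9709]
tr(P') = 13.1068


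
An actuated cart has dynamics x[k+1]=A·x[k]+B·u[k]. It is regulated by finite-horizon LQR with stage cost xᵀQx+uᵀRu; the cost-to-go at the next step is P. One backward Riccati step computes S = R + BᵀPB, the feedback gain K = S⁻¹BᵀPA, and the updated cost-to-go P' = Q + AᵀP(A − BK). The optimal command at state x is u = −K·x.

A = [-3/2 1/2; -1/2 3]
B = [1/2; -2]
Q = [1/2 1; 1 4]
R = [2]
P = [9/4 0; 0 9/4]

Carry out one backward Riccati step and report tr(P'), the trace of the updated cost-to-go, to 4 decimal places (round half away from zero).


BᵀP = [1.1250 -4.5000]
S = R + BᵀPB = [2] + [9.5625] = [11.5625]
BᵀPA = [0.5625 -12.9375]
K = S⁻¹·BᵀPA = [0.0486 -1.1189]
A−BK = [-1.5243 1.0595; -0.4027 0.7622]
AᵀP(A−BK) = [5.5976 -4.4331; -4.4331 6.3365]
P' = Q + AᵀP(A−BK) = [6.0976 -3.4331; -3.4331 10.3365]
tr(P') = 16.4341

16.4341


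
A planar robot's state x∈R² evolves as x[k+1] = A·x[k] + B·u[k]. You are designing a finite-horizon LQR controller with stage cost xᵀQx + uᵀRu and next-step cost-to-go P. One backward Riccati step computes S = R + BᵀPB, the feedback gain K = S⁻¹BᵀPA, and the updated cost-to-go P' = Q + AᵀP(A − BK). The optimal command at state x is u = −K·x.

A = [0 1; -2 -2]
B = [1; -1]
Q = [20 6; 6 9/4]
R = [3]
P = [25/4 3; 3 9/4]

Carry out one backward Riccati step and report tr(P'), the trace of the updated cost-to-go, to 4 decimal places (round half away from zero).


33.5341

BᵀP = [3.2500 0.7500]
S = R + BᵀPB = [3] + [2.5000] = [5.5000]
BᵀPA = [-1.5000 1.7500]
K = S⁻¹·BᵀPA = [-0.2727 0.3182]
A−BK = [0.2727 0.6818; -2.2727 -1.6818]
AᵀP(A−BK) = [8.5909 3.4773; 3.4773 2.6932]
P' = Q + AᵀP(A−BK) = [28.5909 9.4773; 9.4773 4.9432]
tr(P') = 33.5341


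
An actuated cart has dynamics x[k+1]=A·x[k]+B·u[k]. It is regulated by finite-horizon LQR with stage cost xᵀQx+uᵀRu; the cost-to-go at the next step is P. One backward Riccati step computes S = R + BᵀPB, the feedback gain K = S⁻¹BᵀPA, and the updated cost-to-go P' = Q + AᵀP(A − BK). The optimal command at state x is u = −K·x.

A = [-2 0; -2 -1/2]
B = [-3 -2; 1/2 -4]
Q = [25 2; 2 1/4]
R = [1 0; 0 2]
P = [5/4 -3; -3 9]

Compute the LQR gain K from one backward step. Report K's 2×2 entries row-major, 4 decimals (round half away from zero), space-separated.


BᵀP = [-5.2500 13.5000; 9.5000 -30.0000]
S = R + BᵀPB = [1 0; 0 2] + [22.5000 -43.5000; -43.5000 101.0000] = [23.5000 -43.5000; -43.5000 103.0000]
BᵀPA = [-16.5000 -6.7500; 41.0000 15.0000]
K = S⁻¹·BᵀPA = [0.1590 -0.0809; 0.4652 0.1115]
A−BK = [-0.5925 -0.0199; -0.2186 -0.0137]
AᵀP(A−BK) = [0.5499 0.0951; 0.0951 0.0319]
P' = Q + AᵀP(A−BK) = [25.5499 2.0951; 2.0951 0.2819]
tr(P') = 25.8319

0.1590 -0.0809 0.4652 0.1115


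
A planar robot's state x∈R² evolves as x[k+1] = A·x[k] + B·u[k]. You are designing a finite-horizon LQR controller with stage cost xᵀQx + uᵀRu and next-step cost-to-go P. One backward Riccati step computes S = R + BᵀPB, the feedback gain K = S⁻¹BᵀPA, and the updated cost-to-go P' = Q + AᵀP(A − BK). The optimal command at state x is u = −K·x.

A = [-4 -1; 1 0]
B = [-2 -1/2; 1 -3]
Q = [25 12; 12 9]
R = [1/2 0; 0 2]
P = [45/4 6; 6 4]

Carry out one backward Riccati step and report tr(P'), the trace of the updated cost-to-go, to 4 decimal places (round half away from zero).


36.1339

BᵀP = [-16.5000 -8.0000; -23.6250 -15.0000]
S = R + BᵀPB = [1/2 0; 0 2] + [25.0000 32.2500; 32.2500 56.8125] = [25.5000 32.2500; 32.2500 58.8125]
BᵀPA = [58.0000 16.5000; 79.5000 23.6250]
K = S⁻¹·BᵀPA = [1.8432 0.4536; 0.3410 0.1530]
A−BK = [-0.1430 -0.0163; 0.1798 0.0053]
AᵀP(A−BK) = [1.9822 0.5303; 0.5303 0.1517]
P' = Q + AᵀP(A−BK) = [26.9822 12.5303; 12.5303 9.1517]
tr(P') = 36.1339


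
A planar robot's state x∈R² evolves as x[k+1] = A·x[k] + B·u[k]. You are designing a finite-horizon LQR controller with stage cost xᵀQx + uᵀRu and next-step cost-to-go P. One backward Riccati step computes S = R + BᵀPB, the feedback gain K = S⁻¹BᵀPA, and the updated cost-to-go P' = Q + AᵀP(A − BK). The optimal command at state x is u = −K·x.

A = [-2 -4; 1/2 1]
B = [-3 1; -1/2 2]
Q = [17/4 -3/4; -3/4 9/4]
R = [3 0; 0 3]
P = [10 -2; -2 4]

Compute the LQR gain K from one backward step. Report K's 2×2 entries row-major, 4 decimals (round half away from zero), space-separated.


0.7612 1.5224 0.3326 0.6652

BᵀP = [-29.0000 4.0000; 6.0000 6.0000]
S = R + BᵀPB = [3 0; 0 3] + [85.0000 -21.0000; -21.0000 18.0000] = [88.0000 -21.0000; -21.0000 21.0000]
BᵀPA = [60.0000 120.0000; -9.0000 -18.0000]
K = S⁻¹·BᵀPA = [0.7612 1.5224; 0.3326 0.6652]
A−BK = [-0.0490 -0.0981; 0.2154 0.4307]
AᵀP(A−BK) = [2.3220 4.6439; 4.6439 9.2878]
P' = Q + AᵀP(A−BK) = [6.5720 3.8939; 3.8939 11.5378]
tr(P') = 18.1098


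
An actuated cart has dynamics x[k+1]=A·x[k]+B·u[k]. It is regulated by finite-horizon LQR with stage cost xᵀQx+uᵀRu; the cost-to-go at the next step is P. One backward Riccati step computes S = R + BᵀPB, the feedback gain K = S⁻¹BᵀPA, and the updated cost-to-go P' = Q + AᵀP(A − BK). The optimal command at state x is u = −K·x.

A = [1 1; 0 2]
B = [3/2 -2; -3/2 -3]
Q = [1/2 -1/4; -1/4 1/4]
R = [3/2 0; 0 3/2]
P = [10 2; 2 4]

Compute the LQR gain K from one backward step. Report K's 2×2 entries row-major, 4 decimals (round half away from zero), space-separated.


BᵀP = [12.0000 -3.0000; -26.0000 -16.0000]
S = R + BᵀPB = [3/2 0; 0 3/2] + [22.5000 -15.0000; -15.0000 100.0000] = [24.0000 -15.0000; -15.0000 101.5000]
BᵀPA = [12.0000 6.0000; -26.0000 -58.0000]
K = S⁻¹·BᵀPA = [0.3745 -0.1180; -0.2008 -0.5889]
A−BK = [0.0366 -0.0007; -0.0407 0.0563]
AᵀP(A−BK) = [0.2849 0.1058; 0.1058 0.5536]
P' = Q + AᵀP(A−BK) = [0.7849 -0.1442; -0.1442 0.8036]
tr(P') = 1.5885

0.3745 -0.1180 -0.2008 -0.5889


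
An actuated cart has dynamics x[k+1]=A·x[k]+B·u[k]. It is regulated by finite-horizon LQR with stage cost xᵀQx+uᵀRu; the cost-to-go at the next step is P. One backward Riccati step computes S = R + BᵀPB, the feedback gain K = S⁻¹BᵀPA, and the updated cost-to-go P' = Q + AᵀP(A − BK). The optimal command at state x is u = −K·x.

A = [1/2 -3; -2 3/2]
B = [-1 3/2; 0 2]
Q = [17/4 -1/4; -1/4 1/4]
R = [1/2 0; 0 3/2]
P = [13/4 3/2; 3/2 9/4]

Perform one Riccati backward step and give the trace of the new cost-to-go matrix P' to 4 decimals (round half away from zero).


BᵀP = [-3.2500 -1.5000; 7.8750 6.7500]
S = R + BᵀPB = [1/2 0; 0 3/2] + [3.2500 -7.8750; -7.8750 25.3125] = [3.7500 -7.8750; -7.8750 26.8125]
BᵀPA = [1.3750 7.5000; -9.5625 -13.5000]
K = S⁻¹·BᵀPA = [-0.9976 2.4599; -0.6496 0.2190]
A−BK = [0.4769 -0.8686; -0.7007 1.0620]
AᵀP(A−BK) = [1.9720 -2.7883; -2.7883 5.3198]
P' = Q + AᵀP(A−BK) = [6.2220 -3.0383; -3.0383 5.5698]
tr(P') = 11.7918

11.7918


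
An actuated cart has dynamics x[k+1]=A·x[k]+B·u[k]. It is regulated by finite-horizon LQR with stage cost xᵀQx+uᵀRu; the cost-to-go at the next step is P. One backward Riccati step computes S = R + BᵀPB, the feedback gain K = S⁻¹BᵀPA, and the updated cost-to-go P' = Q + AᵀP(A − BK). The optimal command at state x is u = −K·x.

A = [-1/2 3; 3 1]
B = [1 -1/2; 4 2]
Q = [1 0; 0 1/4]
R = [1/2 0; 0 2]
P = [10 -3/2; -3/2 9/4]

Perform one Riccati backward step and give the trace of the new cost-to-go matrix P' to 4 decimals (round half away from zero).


17.3745

BᵀP = [4.0000 7.5000; -8.0000 5.2500]
S = R + BᵀPB = [1/2 0; 0 2] + [34.0000 13.0000; 13.0000 14.5000] = [34.5000 13.0000; 13.0000 16.5000]
BᵀPA = [20.5000 19.5000; 19.7500 -18.7500]
K = S⁻¹·BᵀPA = [0.2036 1.4129; 1.0365 -2.2495]
A−BK = [-0.1854 0.4624; 0.1124 -0.1524]
AᵀP(A−BK) = [2.6041 -5.5355; -5.5355 13.5204]
P' = Q + AᵀP(A−BK) = [3.6041 -5.5355; -5.5355 13.7704]
tr(P') = 17.3745


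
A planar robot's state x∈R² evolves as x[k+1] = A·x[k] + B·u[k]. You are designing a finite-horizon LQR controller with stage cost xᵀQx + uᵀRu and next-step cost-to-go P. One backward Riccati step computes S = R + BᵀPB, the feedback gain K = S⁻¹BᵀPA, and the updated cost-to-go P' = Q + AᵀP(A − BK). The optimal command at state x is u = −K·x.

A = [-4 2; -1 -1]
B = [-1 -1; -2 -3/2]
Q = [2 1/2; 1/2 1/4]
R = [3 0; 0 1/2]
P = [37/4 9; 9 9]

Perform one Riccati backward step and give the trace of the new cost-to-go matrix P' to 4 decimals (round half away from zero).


5.6362

BᵀP = [-27.2500 -27.0000; -22.7500 -22.5000]
S = R + BᵀPB = [3 0; 0 1/2] + [81.2500 67.7500; 67.7500 56.5000] = [84.2500 67.7500; 67.7500 57.0000]
BᵀPA = [136.0000 -27.5000; 113.5000 -23.0000]
K = S⁻¹·BᵀPA = [0.2940 -0.0436; 1.6418 -0.3517]
A−BK = [-2.0642 1.6047; 2.0507 -1.6147]
AᵀP(A−BK) = [2.6739 -1.1541; -1.1541 0.7122]
P' = Q + AᵀP(A−BK) = [4.6739 -0.6541; -0.6541 0.9622]
tr(P') = 5.6362


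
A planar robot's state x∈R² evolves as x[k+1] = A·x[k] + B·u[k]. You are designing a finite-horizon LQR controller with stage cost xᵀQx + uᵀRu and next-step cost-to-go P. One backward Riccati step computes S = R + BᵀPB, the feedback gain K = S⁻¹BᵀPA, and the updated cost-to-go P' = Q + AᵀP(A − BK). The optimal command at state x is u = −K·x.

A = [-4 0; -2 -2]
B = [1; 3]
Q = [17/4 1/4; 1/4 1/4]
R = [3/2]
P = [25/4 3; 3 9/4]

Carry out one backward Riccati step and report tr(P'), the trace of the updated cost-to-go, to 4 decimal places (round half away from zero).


21.3587

BᵀP = [15.2500 9.7500]
S = R + BᵀPB = [3/2] + [44.5000] = [46.0000]
BᵀPA = [-80.5000 -19.5000]
K = S⁻¹·BᵀPA = [-1.7500 -0.4239]
A−BK = [-2.2500 0.4239; 3.2500 -0.7283]
AᵀP(A−BK) = [16.1250 -1.1250; -1.1250 0.7337]
P' = Q + AᵀP(A−BK) = [20.3750 -0.8750; -0.8750 0.9837]
tr(P') = 21.3587


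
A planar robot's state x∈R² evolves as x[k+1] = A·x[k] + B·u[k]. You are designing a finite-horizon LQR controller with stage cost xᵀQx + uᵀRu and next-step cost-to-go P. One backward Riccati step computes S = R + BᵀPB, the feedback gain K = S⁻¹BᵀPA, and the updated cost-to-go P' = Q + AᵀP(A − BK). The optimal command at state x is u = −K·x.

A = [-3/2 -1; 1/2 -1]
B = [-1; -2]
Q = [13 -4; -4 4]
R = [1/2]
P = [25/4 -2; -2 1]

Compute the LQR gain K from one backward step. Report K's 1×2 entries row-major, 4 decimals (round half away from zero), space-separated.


BᵀP = [-2.2500 0.0000]
S = R + BᵀPB = [1/2] + [2.2500] = [2.7500]
BᵀPA = [3.3750 2.2500]
K = S⁻¹·BᵀPA = [1.2273 0.8182]
A−BK = [-0.2727 -0.1818; 2.9545 0.6364]
AᵀP(A−BK) = [13.1705 4.1136; 4.1136 1.4091]
P' = Q + AᵀP(A−BK) = [26.1705 0.1136; 0.1136 5.4091]
tr(P') = 31.5795

1.2273 0.8182


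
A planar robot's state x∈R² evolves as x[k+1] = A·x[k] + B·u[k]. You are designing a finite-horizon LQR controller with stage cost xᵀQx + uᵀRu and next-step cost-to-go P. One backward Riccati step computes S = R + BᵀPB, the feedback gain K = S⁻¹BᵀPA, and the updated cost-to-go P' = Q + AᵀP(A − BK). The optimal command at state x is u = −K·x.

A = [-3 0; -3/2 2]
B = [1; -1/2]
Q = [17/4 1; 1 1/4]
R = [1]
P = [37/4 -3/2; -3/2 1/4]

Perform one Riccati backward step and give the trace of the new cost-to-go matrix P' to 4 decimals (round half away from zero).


10.6058

BᵀP = [10.0000 -1.6250]
S = R + BᵀPB = [1] + [10.8125] = [11.8125]
BᵀPA = [-27.5625 -3.2500]
K = S⁻¹·BᵀPA = [-2.3333 -0.2751]
A−BK = [-0.6667 0.2751; -2.6667 1.8624]
AᵀP(A−BK) = [6.0000 0.6667; 0.6667 0.1058]
P' = Q + AᵀP(A−BK) = [10.2500 1.6667; 1.6667 0.3558]
tr(P') = 10.6058


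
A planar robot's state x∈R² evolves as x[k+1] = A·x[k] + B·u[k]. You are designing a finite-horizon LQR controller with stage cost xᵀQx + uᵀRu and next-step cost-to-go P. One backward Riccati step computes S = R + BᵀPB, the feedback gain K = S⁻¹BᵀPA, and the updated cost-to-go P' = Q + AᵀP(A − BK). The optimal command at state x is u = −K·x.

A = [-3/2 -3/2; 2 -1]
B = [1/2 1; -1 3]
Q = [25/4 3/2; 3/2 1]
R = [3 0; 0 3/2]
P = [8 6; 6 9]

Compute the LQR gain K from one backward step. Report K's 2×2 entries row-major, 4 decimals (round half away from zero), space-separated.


-0.9779 -0.4926 0.0588 -0.6471

BᵀP = [-2.0000 -6.0000; 26.0000 33.0000]
S = R + BᵀPB = [3 0; 0 3/2] + [5.0000 -20.0000; -20.0000 125.0000] = [8.0000 -20.0000; -20.0000 126.5000]
BᵀPA = [-9.0000 9.0000; 27.0000 -72.0000]
K = S⁻¹·BᵀPA = [-0.9779 -0.4926; 0.0588 -0.6471]
A−BK = [-1.0699 -0.6066; 0.8456 0.4485]
AᵀP(A−BK) = [7.6103 4.0368; 4.0368 2.8456]
P' = Q + AᵀP(A−BK) = [13.8603 5.5368; 5.5368 3.8456]
tr(P') = 17.7059


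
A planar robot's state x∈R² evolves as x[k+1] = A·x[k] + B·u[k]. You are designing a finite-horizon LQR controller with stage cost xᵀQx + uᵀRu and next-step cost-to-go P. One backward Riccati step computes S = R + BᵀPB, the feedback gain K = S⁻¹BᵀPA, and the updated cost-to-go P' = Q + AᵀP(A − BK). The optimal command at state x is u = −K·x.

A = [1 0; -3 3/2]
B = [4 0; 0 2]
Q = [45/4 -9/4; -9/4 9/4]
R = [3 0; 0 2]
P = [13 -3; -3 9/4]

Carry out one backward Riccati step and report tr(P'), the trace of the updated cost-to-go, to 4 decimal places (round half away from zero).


18.0105

BᵀP = [52.0000 -12.0000; -6.0000 4.5000]
S = R + BᵀPB = [3 0; 0 2] + [208.0000 -24.0000; -24.0000 9.0000] = [211.0000 -24.0000; -24.0000 11.0000]
BᵀPA = [88.0000 -18.0000; -19.5000 6.7500]
K = S⁻¹·BᵀPA = [0.2865 -0.0206; -1.1476 0.5686]
A−BK = [-0.1461 0.0825; -0.7049 0.3628]
AᵀP(A−BK) = [3.6576 -1.7213; -1.7213 0.8529]
P' = Q + AᵀP(A−BK) = [14.9076 -3.9713; -3.9713 3.1029]
tr(P') = 18.0105


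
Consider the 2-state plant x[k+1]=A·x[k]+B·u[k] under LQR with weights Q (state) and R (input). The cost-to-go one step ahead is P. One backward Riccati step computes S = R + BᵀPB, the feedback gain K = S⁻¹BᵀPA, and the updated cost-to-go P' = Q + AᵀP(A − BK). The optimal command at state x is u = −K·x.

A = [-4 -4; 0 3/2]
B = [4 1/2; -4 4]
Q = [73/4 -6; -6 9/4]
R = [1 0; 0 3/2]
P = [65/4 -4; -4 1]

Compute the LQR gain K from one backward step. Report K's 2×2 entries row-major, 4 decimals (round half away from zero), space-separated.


-0.8057 -0.8756 -0.0585 -0.0152

BᵀP = [81.0000 -20.0000; -7.8750 2.0000]
S = R + BᵀPB = [1 0; 0 3/2] + [404.0000 -39.5000; -39.5000 4.0625] = [405.0000 -39.5000; -39.5000 5.5625]
BᵀPA = [-324.0000 -354.0000; 31.5000 34.5000]
K = S⁻¹·BᵀPA = [-0.8057 -0.8756; -0.0585 -0.0152]
A−BK = [-0.7479 -0.4902; -2.9889 -1.9416]
AᵀP(A−BK) = [0.7942 0.7985; 0.7985 0.8274]
P' = Q + AᵀP(A−BK) = [19.0442 -5.2015; -5.2015 3.0774]
tr(P') = 22.1215


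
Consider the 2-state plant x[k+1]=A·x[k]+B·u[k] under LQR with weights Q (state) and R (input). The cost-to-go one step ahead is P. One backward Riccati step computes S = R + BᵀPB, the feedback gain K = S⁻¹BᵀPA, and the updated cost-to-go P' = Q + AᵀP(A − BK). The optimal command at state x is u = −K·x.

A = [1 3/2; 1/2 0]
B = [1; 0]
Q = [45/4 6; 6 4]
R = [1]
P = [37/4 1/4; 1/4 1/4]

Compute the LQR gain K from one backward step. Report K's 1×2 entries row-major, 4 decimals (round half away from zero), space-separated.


BᵀP = [9.2500 0.2500]
S = R + BᵀPB = [1] + [9.2500] = [10.2500]
BᵀPA = [9.3750 13.8750]
K = S⁻¹·BᵀPA = [0.9146 1.3537]
A−BK = [0.0854 0.1463; 0.5000 0.0000]
AᵀP(A−BK) = [0.9878 1.3720; 1.3720 2.0305]
P' = Q + AᵀP(A−BK) = [12.2378 7.3720; 7.3720 6.0305]
tr(P') = 18.2683

0.9146 1.3537


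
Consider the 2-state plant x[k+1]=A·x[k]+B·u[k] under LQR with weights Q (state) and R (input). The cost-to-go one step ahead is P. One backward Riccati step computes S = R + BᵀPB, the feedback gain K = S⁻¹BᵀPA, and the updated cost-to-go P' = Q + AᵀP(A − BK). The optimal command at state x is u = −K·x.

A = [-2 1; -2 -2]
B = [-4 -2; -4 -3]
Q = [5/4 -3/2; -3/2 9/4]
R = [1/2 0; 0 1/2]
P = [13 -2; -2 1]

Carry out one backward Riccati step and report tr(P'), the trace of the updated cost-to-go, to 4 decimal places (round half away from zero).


BᵀP = [-44.0000 4.0000; -20.0000 1.0000]
S = R + BᵀPB = [1/2 0; 0 1/2] + [160.0000 76.0000; 76.0000 37.0000] = [160.5000 76.0000; 76.0000 37.5000]
BᵀPA = [80.0000 -52.0000; 38.0000 -22.0000]
K = S⁻¹·BᵀPA = [0.4614 -1.1452; 0.0783 1.7343]
A−BK = [0.0021 -0.1123; 0.0803 -1.3780]
AᵀP(A−BK) = [0.1153 -0.2863; -0.2863 3.6035]
P' = Q + AᵀP(A−BK) = [1.3653 -1.7863; -1.7863 5.8535]
tr(P') = 7.2188

7.2188


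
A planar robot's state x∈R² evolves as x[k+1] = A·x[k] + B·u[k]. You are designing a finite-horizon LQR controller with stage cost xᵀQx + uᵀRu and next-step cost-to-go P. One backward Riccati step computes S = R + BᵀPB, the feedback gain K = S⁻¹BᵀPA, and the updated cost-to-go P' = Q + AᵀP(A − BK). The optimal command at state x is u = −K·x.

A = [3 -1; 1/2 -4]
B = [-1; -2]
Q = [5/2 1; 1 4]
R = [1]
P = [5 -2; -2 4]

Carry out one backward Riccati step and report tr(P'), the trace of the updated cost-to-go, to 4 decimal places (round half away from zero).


52.2857

BᵀP = [-1.0000 -6.0000]
S = R + BᵀPB = [1] + [13.0000] = [14.0000]
BᵀPA = [-6.0000 25.0000]
K = S⁻¹·BᵀPA = [-0.4286 1.7857]
A−BK = [2.5714 0.7857; -0.3571 -0.4286]
AᵀP(A−BK) = [37.4286 12.7143; 12.7143 8.3571]
P' = Q + AᵀP(A−BK) = [39.9286 13.7143; 13.7143 12.3571]
tr(P') = 52.2857


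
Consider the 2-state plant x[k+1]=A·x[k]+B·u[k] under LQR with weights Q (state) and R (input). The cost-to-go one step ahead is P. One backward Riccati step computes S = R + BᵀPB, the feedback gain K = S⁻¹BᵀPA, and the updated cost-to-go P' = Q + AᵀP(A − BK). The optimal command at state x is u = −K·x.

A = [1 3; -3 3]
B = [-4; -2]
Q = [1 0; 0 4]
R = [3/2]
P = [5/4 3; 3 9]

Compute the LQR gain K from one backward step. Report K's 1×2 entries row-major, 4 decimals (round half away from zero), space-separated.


BᵀP = [-11.0000 -30.0000]
S = R + BᵀPB = [3/2] + [104.0000] = [105.5000]
BᵀPA = [79.0000 -123.0000]
K = S⁻¹·BᵀPA = [0.7488 -1.1659]
A−BK = [3.9953 -1.6635; -1.5024 0.6682]
AᵀP(A−BK) = [5.0936 -3.1457; -3.1457 2.8472]
P' = Q + AᵀP(A−BK) = [6.0936 -3.1457; -3.1457 6.8472]
tr(P') = 12.9408

0.7488 -1.1659


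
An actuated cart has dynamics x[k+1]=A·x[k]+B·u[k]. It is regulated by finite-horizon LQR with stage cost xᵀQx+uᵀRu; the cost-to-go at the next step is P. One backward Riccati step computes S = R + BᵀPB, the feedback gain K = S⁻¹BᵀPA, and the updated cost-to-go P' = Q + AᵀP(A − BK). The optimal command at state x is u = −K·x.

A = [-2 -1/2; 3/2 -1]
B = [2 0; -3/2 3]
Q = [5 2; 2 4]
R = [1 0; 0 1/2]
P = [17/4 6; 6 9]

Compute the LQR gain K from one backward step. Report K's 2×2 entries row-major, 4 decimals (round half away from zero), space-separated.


BᵀP = [-0.5000 -1.5000; 18.0000 27.0000]
S = R + BᵀPB = [1 0; 0 1/2] + [1.2500 -4.5000; -4.5000 81.0000] = [2.2500 -4.5000; -4.5000 81.5000]
BᵀPA = [-1.2500 1.7500; 4.5000 -36.0000]
K = S⁻¹·BᵀPA = [-0.5004 -0.1188; 0.0276 -0.4483]
A−BK = [-0.9992 -0.2625; 0.6667 0.1667]
AᵀP(A−BK) = [0.5004 0.1188; 0.1188 0.1324]
P' = Q + AᵀP(A−BK) = [5.5004 2.1188; 2.1188 4.1324]
tr(P') = 9.6328

-0.5004 -0.1188 0.0276 -0.4483


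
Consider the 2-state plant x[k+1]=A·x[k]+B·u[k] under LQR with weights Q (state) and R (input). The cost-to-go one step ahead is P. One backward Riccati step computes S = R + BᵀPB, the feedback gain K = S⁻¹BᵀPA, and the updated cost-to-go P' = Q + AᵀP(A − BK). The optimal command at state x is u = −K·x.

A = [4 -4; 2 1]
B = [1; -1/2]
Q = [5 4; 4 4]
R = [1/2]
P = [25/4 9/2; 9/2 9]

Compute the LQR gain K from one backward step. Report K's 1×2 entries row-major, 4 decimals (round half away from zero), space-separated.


BᵀP = [4.0000 0.0000]
S = R + BᵀPB = [1/2] + [4.0000] = [4.5000]
BᵀPA = [16.0000 -16.0000]
K = S⁻¹·BᵀPA = [3.5556 -3.5556]
A−BK = [0.4444 -0.4444; 3.7778 -0.7778]
AᵀP(A−BK) = [151.1111 -43.1111; -43.1111 16.1111]
P' = Q + AᵀP(A−BK) = [156.1111 -39.1111; -39.1111 20.1111]
tr(P') = 176.2222

3.5556 -3.5556


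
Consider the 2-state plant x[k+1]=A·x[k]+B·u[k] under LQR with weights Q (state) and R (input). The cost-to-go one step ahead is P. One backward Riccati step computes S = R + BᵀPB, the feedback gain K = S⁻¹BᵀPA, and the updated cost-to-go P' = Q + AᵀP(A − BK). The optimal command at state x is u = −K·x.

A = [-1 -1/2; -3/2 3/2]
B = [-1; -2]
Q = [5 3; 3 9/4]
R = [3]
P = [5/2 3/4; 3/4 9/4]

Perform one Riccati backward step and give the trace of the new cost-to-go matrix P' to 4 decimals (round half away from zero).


BᵀP = [-4.0000 -5.2500]
S = R + BᵀPB = [3] + [14.5000] = [17.5000]
BᵀPA = [11.8750 -5.8750]
K = S⁻¹·BᵀPA = [0.6786 -0.3357]
A−BK = [-0.3214 -0.8357; -0.1429 0.8286]
AᵀP(A−BK) = [1.7545 -0.3884; -0.3884 2.5902]
P' = Q + AᵀP(A−BK) = [6.7545 2.6116; 2.6116 4.8402]
tr(P') = 11.5946

11.5946


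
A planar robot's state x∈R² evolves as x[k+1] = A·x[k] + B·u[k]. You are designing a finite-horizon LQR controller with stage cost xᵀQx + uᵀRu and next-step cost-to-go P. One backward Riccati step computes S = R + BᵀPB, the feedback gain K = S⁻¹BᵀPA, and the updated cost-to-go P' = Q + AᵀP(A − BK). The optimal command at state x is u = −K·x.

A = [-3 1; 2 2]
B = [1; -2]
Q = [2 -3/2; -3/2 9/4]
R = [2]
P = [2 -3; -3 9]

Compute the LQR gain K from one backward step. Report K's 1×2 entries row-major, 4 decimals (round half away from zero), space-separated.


BᵀP = [8.0000 -21.0000]
S = R + BᵀPB = [2] + [50.0000] = [52.0000]
BᵀPA = [-66.0000 -34.0000]
K = S⁻¹·BᵀPA = [-1.2692 -0.6538]
A−BK = [-1.7308 1.6538; -0.5385 0.6923]
AᵀP(A−BK) = [6.2308 -1.1538; -1.1538 3.7692]
P' = Q + AᵀP(A−BK) = [8.2308 -2.6538; -2.6538 6.0192]
tr(P') = 14.2500

-1.2692 -0.6538


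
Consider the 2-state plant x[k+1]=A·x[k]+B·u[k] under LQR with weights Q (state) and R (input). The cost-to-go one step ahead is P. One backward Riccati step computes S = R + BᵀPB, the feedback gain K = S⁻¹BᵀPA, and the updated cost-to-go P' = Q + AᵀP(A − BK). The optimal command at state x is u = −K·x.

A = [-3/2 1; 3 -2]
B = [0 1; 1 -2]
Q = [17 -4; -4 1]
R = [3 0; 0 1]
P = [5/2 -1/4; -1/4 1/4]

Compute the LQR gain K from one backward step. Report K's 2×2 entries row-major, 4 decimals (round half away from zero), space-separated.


BᵀP = [-0.2500 0.2500; 3.0000 -0.7500]
S = R + BᵀPB = [3 0; 0 1] + [0.2500 -0.7500; -0.7500 4.5000] = [3.2500 -0.7500; -0.7500 5.5000]
BᵀPA = [1.1250 -0.7500; -6.7500 4.5000]
K = S⁻¹·BᵀPA = [0.0650 -0.0433; -1.2184 0.8123]
A−BK = [-0.2816 0.1877; 0.4982 -0.3321]
AᵀP(A−BK) = [1.8276 -1.2184; -1.2184 0.8123]
P' = Q + AᵀP(A−BK) = [18.8276 -5.2184; -5.2184 1.8123]
tr(P') = 20.6399

0.0650 -0.0433 -1.2184 0.8123


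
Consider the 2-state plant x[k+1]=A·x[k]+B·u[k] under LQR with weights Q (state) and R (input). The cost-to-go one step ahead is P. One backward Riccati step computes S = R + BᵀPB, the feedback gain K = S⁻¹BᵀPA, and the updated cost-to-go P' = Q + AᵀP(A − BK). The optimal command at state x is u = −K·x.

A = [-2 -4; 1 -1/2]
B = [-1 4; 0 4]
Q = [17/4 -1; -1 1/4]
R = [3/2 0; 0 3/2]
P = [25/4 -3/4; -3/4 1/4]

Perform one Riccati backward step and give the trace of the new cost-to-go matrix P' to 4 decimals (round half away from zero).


9.8773

BᵀP = [-6.2500 0.7500; 22.0000 -2.0000]
S = R + BᵀPB = [3/2 0; 0 3/2] + [6.2500 -22.0000; -22.0000 80.0000] = [7.7500 -22.0000; -22.0000 81.5000]
BᵀPA = [13.2500 24.6250; -46.0000 -87.0000]
K = S⁻¹·BᵀPA = [0.4598 0.6296; -0.4403 -0.8975]
A−BK = [0.2210 0.2197; 2.7612 3.0902]
AᵀP(A−BK) = [1.9039 2.4964; 2.4964 3.4734]
P' = Q + AᵀP(A−BK) = [6.1539 1.4964; 1.4964 3.7234]
tr(P') = 9.8773


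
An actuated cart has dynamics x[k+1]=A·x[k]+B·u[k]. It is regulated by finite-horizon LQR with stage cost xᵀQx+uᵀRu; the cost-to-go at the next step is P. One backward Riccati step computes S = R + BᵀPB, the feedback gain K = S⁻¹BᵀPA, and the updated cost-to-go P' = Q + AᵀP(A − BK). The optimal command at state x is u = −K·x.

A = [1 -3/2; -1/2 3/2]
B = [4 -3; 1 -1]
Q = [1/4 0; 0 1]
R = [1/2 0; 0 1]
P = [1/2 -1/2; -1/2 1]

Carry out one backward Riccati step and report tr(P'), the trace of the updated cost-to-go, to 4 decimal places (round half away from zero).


BᵀP = [1.5000 -1.0000; -1.0000 0.5000]
S = R + BᵀPB = [1/2 0; 0 1] + [5.0000 -3.5000; -3.5000 2.5000] = [5.5000 -3.5000; -3.5000 3.5000]
BᵀPA = [2.0000 -3.7500; -1.2500 2.2500]
K = S⁻¹·BᵀPA = [0.3750 -0.7500; 0.0179 -0.1071]
A−BK = [-0.4464 1.1786; -0.8571 2.1429]
AᵀP(A−BK) = [0.5223 -1.2589; -1.2589 3.0536]
P' = Q + AᵀP(A−BK) = [0.7723 -1.2589; -1.2589 4.0536]
tr(P') = 4.8259

4.8259


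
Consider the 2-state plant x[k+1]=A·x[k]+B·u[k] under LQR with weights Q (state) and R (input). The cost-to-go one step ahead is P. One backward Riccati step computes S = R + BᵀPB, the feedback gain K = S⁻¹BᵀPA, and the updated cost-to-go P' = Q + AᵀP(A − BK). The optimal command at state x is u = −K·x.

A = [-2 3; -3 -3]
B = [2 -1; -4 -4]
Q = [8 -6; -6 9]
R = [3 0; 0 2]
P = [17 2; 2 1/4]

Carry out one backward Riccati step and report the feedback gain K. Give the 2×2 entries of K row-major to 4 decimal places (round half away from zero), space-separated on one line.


BᵀP = [26.0000 3.0000; -25.0000 -3.0000]
S = R + BᵀPB = [3 0; 0 2] + [40.0000 -38.0000; -38.0000 37.0000] = [43.0000 -38.0000; -38.0000 39.0000]
BᵀPA = [-61.0000 69.0000; 59.0000 -66.0000]
K = S⁻¹·BᵀPA = [-0.5880 0.7854; 0.9399 -0.9270]
A−BK = [0.1159 0.5021; -1.5923 -3.5665]
AᵀP(A−BK) = [2.9281 -3.1448; -3.1448 3.8723]
P' = Q + AᵀP(A−BK) = [10.9281 -9.1448; -9.1448 12.8723]
tr(P') = 23.8004

-0.5880 0.7854 0.9399 -0.9270


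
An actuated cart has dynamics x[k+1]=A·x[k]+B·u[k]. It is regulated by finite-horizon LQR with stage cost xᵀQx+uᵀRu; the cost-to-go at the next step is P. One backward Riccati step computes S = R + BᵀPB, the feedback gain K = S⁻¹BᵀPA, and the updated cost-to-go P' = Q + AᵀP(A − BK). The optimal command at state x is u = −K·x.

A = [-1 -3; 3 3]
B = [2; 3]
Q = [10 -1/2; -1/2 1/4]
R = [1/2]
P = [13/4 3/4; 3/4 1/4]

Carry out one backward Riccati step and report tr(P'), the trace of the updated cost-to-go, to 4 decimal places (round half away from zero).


BᵀP = [8.7500 2.2500]
S = R + BᵀPB = [1/2] + [24.2500] = [24.7500]
BᵀPA = [-2.0000 -19.5000]
K = S⁻¹·BᵀPA = [-0.0808 -0.7879]
A−BK = [-0.8384 -1.4242; 3.2424 5.3636]
AᵀP(A−BK) = [0.8384 1.4242; 1.4242 2.6364]
P' = Q + AᵀP(A−BK) = [10.8384 0.9242; 0.9242 2.8864]
tr(P') = 13.7247

13.7247


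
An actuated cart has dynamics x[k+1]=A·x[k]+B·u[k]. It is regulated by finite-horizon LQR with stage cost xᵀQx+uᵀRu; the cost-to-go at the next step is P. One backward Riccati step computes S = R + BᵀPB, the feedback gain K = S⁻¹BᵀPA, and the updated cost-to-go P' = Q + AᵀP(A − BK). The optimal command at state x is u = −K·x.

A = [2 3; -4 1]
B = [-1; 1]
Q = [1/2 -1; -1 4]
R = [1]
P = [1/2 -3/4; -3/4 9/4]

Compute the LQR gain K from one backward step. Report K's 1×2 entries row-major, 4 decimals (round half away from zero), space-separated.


-2.7619 -0.1429

BᵀP = [-1.2500 3.0000]
S = R + BᵀPB = [1] + [4.2500] = [5.2500]
BᵀPA = [-14.5000 -0.7500]
K = S⁻¹·BᵀPA = [-2.7619 -0.1429]
A−BK = [-0.7619 2.8571; -1.2381 1.1429]
AᵀP(A−BK) = [9.9524 -0.5714; -0.5714 2.1429]
P' = Q + AᵀP(A−BK) = [10.4524 -1.5714; -1.5714 6.1429]
tr(P') = 16.5952


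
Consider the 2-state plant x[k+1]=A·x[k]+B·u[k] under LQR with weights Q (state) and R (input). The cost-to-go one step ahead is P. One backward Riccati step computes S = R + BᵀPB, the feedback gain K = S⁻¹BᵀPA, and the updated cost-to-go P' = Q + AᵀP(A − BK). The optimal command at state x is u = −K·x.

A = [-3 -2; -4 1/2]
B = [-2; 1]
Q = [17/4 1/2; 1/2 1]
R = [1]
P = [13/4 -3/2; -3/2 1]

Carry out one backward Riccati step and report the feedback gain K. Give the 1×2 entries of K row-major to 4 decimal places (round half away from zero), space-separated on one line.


0.3810 0.8571

BᵀP = [-8.0000 4.0000]
S = R + BᵀPB = [1] + [20.0000] = [21.0000]
BᵀPA = [8.0000 18.0000]
K = S⁻¹·BᵀPA = [0.3810 0.8571]
A−BK = [-2.2381 -0.2857; -4.3810 -0.3571]
AᵀP(A−BK) = [6.2024 0.8929; 0.8929 0.8214]
P' = Q + AᵀP(A−BK) = [10.4524 1.3929; 1.3929 1.8214]
tr(P') = 12.2738
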